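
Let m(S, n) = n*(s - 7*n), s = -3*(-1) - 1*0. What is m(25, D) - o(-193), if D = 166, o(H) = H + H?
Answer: -192008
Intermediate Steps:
o(H) = 2*H
s = 3 (s = 3 + 0 = 3)
m(S, n) = n*(3 - 7*n)
m(25, D) - o(-193) = 166*(3 - 7*166) - 2*(-193) = 166*(3 - 1162) - 1*(-386) = 166*(-1159) + 386 = -192394 + 386 = -192008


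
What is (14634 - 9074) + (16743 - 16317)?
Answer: 5986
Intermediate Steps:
(14634 - 9074) + (16743 - 16317) = 5560 + 426 = 5986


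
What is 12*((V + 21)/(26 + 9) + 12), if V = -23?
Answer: 5016/35 ≈ 143.31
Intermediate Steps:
12*((V + 21)/(26 + 9) + 12) = 12*((-23 + 21)/(26 + 9) + 12) = 12*(-2/35 + 12) = 12*(418/35) = 5016/35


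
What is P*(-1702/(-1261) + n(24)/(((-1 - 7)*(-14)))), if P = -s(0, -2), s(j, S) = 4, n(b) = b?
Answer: -55222/8827 ≈ -6.2560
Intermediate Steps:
P = -4 (P = -1*4 = -4)
P*(-1702/(-1261) + n(24)/(((-1 - 7)*(-14)))) = -4*(-1702/(-1261) + 24/(((-1 - 7)*(-14)))) = -4*(-1702*(-1/1261) + 24/((-8*(-14)))) = -4*(1702/1261 + 24/112) = -4*(1702/1261 + 24*(1/112)) = -4*(1702/1261 + 3/14) = -4*27611/17654 = -55222/8827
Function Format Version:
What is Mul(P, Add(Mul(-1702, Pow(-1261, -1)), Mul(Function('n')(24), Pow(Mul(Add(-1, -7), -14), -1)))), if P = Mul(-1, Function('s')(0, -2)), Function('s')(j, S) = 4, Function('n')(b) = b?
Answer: Rational(-55222, 8827) ≈ -6.2560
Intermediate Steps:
P = -4 (P = Mul(-1, 4) = -4)
Mul(P, Add(Mul(-1702, Pow(-1261, -1)), Mul(Function('n')(24), Pow(Mul(Add(-1, -7), -14), -1)))) = Mul(-4, Add(Mul(-1702, Pow(-1261, -1)), Mul(24, Pow(Mul(Add(-1, -7), -14), -1)))) = Mul(-4, Add(Mul(-1702, Rational(-1, 1261)), Mul(24, Pow(Mul(-8, -14), -1)))) = Mul(-4, Add(Rational(1702, 1261), Mul(24, Pow(112, -1)))) = Mul(-4, Add(Rational(1702, 1261), Mul(24, Rational(1, 112)))) = Mul(-4, Add(Rational(1702, 1261), Rational(3, 14))) = Mul(-4, Rational(27611, 17654)) = Rational(-55222, 8827)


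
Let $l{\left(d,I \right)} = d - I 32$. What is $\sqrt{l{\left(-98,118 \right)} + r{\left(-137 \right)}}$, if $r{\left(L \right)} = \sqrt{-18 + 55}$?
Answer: $\sqrt{-3874 + \sqrt{37}} \approx 62.193 i$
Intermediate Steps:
$r{\left(L \right)} = \sqrt{37}$
$l{\left(d,I \right)} = d - 32 I$
$\sqrt{l{\left(-98,118 \right)} + r{\left(-137 \right)}} = \sqrt{\left(-98 - 3776\right) + \sqrt{37}} = \sqrt{-3874 + \sqrt{37}}$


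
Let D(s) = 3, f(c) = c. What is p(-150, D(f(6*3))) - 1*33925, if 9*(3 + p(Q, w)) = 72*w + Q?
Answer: -101762/3 ≈ -33921.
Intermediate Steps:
p(Q, w) = -3 + 8*w + Q/9 (p(Q, w) = -3 + (72*w + Q)/9 = -3 + (Q + 72*w)/9 = -3 + (8*w + Q/9) = -3 + 8*w + Q/9)
p(-150, D(f(6*3))) - 1*33925 = (-3 + 8*3 + (1/9)*(-150)) - 1*33925 = (-3 + 24 - 50/3) - 33925 = 13/3 - 33925 = -101762/3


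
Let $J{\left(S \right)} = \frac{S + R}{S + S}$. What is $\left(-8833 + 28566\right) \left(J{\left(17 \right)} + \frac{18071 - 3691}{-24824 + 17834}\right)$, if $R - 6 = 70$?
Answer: $\frac{317997295}{23766} \approx 13380.0$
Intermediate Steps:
$R = 76$ ($R = 6 + 70 = 76$)
$J{\left(S \right)} = \frac{76 + S}{2 S}$ ($J{\left(S \right)} = \frac{S + 76}{S + S} = \frac{76 + S}{2 S}$)
$\left(-8833 + 28566\right) \left(J{\left(17 \right)} + \frac{18071 - 3691}{-24824 + 17834}\right) = \left(-8833 + 28566\right) \left(\frac{76 + 17}{2 \cdot 17} + \frac{18071 - 3691}{-24824 + 17834}\right) = 19733 \left(\frac{1}{2} \cdot \frac{1}{17} \cdot 93 + \frac{14380}{-6990}\right) = 19733 \left(\frac{93}{34} + 14380 \left(- \frac{1}{6990}\right)\right) = 19733 \left(\frac{93}{34} - \frac{1438}{699}\right) = 19733 \cdot \frac{16115}{23766} = \frac{317997295}{23766}$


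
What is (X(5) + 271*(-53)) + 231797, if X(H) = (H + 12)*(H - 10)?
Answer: 217349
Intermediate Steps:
X(H) = (-10 + H)*(12 + H) (X(H) = (12 + H)*(-10 + H) = (-10 + H)*(12 + H))
(X(5) + 271*(-53)) + 231797 = ((-120 + 5**2 + 2*5) + 271*(-53)) + 231797 = ((-120 + 25 + 10) - 14363) + 231797 = (-85 - 14363) + 231797 = -14448 + 231797 = 217349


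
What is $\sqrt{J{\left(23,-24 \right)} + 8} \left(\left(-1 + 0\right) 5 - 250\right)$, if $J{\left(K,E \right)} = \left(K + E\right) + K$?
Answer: $- 255 \sqrt{30} \approx -1396.7$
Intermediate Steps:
$J{\left(K,E \right)} = E + 2 K$ ($J{\left(K,E \right)} = \left(E + K\right) + K = E + 2 K$)
$\sqrt{J{\left(23,-24 \right)} + 8} \left(\left(-1 + 0\right) 5 - 250\right) = \sqrt{\left(-24 + 2 \cdot 23\right) + 8} \left(\left(-1 + 0\right) 5 - 250\right) = \sqrt{\left(-24 + 46\right) + 8} \left(\left(-1\right) 5 - 250\right) = \sqrt{22 + 8} \left(-5 - 250\right) = \sqrt{30} \left(-255\right) = - 255 \sqrt{30}$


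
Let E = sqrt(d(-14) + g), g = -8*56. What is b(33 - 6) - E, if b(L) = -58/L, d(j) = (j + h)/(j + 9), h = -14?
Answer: -58/27 - 2*I*sqrt(2765)/5 ≈ -2.1481 - 21.033*I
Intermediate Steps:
d(j) = (-14 + j)/(9 + j) (d(j) = (j - 14)/(j + 9) = (-14 + j)/(9 + j))
g = -448
E = 2*I*sqrt(2765)/5 (E = sqrt((-14 - 14)/(9 - 14) - 448) = sqrt(-28/(-5) - 448) = sqrt(-1/5*(-28) - 448) = sqrt(28/5 - 448) = sqrt(-2212/5) = 2*I*sqrt(2765)/5 ≈ 21.033*I)
b(33 - 6) - E = -58/(33 - 6) - 2*I*sqrt(2765)/5 = -58/27 - 2*I*sqrt(2765)/5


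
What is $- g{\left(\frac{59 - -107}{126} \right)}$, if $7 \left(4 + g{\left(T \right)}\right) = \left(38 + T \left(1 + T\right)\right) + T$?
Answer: $- \frac{57037}{27783} \approx -2.0529$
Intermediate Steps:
$g{\left(T \right)} = \frac{10}{7} + \frac{T}{7} + \frac{T \left(1 + T\right)}{7}$ ($g{\left(T \right)} = -4 + \frac{\left(38 + T \left(1 + T\right)\right) + T}{7} = -4 + \frac{38 + T + T \left(1 + T\right)}{7} = -4 + \left(\frac{38}{7} + \frac{T}{7} + \frac{T \left(1 + T\right)}{7}\right) = \frac{10}{7} + \frac{T}{7} + \frac{T \left(1 + T\right)}{7}$)
$- g{\left(\frac{59 - -107}{126} \right)} = - (\frac{10}{7} + \frac{\left(\frac{59 - -107}{126}\right)^{2}}{7} + \frac{2 \frac{59 - -107}{126}}{7}) = - (\frac{10}{7} + \frac{\left(\left(59 + 107\right) \frac{1}{126}\right)^{2}}{7} + \frac{2 \left(59 + 107\right) \frac{1}{126}}{7}) = - (\frac{10}{7} + \frac{\left(166 \cdot \frac{1}{126}\right)^{2}}{7} + \frac{2 \cdot 166 \cdot \frac{1}{126}}{7}) = - (\frac{10}{7} + \frac{\left(\frac{83}{63}\right)^{2}}{7} + \frac{2}{7} \cdot \frac{83}{63}) = - (\frac{10}{7} + \frac{1}{7} \cdot \frac{6889}{3969} + \frac{166}{441}) = - (\frac{10}{7} + \frac{6889}{27783} + \frac{166}{441}) = \left(-1\right) \frac{57037}{27783} = - \frac{57037}{27783}$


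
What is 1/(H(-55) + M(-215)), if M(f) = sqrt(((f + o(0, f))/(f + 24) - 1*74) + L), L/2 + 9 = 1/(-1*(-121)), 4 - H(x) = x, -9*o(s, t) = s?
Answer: 1363549/82549206 - 11*I*sqrt(401064665)/82549206 ≈ 0.016518 - 0.0026686*I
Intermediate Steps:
o(s, t) = -s/9
H(x) = 4 - x
L = -2176/121 (L = -18 + 2/((-1*(-121))) = -18 + 2/121 = -2176/121 ≈ -17.983)
M(f) = sqrt(-11130/121 + f/(24 + f)) (M(f) = sqrt(((f - 1/9*0)/(f + 24) - 1*74) - 2176/121) = sqrt(((f + 0)/(24 + f) - 74) - 2176/121) = sqrt((f/(24 + f) - 74) - 2176/121) = sqrt((-74 + f/(24 + f)) - 2176/121) = sqrt(-11130/121 + f/(24 + f)))
1/(H(-55) + M(-215)) = 1/((4 - 1*(-55)) + sqrt((-267120 - 11009*(-215))/(24 - 215))/11) = 1/((4 + 55) + sqrt((-267120 + 2366935)/(-191))/11) = 1/(59 + sqrt(-1/191*2099815)/11) = 1/(59 + sqrt(-2099815/191)/11) = 1/(59 + (I*sqrt(401064665)/191)/11) = 1/(59 + I*sqrt(401064665)/2101)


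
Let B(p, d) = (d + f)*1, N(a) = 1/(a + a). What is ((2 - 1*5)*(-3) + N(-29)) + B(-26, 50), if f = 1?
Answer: 3479/58 ≈ 59.983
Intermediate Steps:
N(a) = 1/(2*a)
B(p, d) = 1 + d (B(p, d) = (d + 1)*1 = (1 + d)*1 = 1 + d)
((2 - 1*5)*(-3) + N(-29)) + B(-26, 50) = ((2 - 1*5)*(-3) + (1/2)/(-29)) + (1 + 50) = ((2 - 5)*(-3) + (1/2)*(-1/29)) + 51 = (-3*(-3) - 1/58) + 51 = (9 - 1/58) + 51 = 521/58 + 51 = 3479/58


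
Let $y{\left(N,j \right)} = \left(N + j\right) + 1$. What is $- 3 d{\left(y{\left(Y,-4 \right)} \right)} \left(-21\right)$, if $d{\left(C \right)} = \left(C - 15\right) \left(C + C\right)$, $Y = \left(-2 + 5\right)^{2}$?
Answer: $-6804$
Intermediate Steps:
$Y = 9$ ($Y = 3^{2} = 9$)
$y{\left(N,j \right)} = 1 + N + j$
$d{\left(C \right)} = 2 C \left(-15 + C\right)$ ($d{\left(C \right)} = \left(-15 + C\right) 2 C = 2 C \left(-15 + C\right)$)
$- 3 d{\left(y{\left(Y,-4 \right)} \right)} \left(-21\right) = - 3 \cdot 2 \left(1 + 9 - 4\right) \left(-15 + \left(1 + 9 - 4\right)\right) \left(-21\right) = - 3 \cdot 2 \cdot 6 \left(-15 + 6\right) \left(-21\right) = - 3 \cdot 2 \cdot 6 \left(-9\right) \left(-21\right) = - 3 \left(\left(-108\right) \left(-21\right)\right) = \left(-3\right) 2268 = -6804$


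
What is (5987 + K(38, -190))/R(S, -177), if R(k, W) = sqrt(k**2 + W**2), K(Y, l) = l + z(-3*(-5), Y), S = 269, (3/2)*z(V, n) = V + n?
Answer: 17497*sqrt(103690)/311070 ≈ 18.112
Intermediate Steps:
z(V, n) = 2*V/3 + 2*n/3 (z(V, n) = 2*(V + n)/3 = 2*V/3 + 2*n/3)
K(Y, l) = 10 + l + 2*Y/3 (K(Y, l) = l + (2*(-3*(-5))/3 + 2*Y/3) = l + ((2/3)*15 + 2*Y/3) = l + (10 + 2*Y/3) = 10 + l + 2*Y/3)
R(k, W) = sqrt(W**2 + k**2)
(5987 + K(38, -190))/R(S, -177) = (5987 + (10 - 190 + (2/3)*38))/(sqrt((-177)**2 + 269**2)) = (5987 + (10 - 190 + 76/3))/(sqrt(31329 + 72361)) = (5987 - 464/3)/(sqrt(103690)) = 17497*(sqrt(103690)/103690)/3 = 17497*sqrt(103690)/311070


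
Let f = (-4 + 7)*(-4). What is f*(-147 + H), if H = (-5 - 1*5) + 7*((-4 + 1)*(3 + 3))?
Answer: 3396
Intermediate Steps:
f = -12 (f = 3*(-4) = -12)
H = -136 (H = (-5 - 5) + 7*(-3*6) = -10 + 7*(-18) = -10 - 126 = -136)
f*(-147 + H) = -12*(-147 - 136) = -12*(-283) = 3396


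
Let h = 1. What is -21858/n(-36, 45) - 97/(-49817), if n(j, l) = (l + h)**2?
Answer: -544347367/52706386 ≈ -10.328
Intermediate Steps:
n(j, l) = (1 + l)**2 (n(j, l) = (l + 1)**2 = (1 + l)**2)
-21858/n(-36, 45) - 97/(-49817) = -21858/(1 + 45)**2 - 97/(-49817) = -21858/(46**2) - 97*(-1/49817) = -21858/2116 + 97/49817 = -21858*1/2116 + 97/49817 = -10929/1058 + 97/49817 = -544347367/52706386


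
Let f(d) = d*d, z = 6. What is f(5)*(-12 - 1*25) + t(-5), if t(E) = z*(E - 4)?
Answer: -979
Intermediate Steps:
f(d) = d²
t(E) = -24 + 6*E (t(E) = 6*(E - 4) = 6*(-4 + E) = -24 + 6*E)
f(5)*(-12 - 1*25) + t(-5) = 5²*(-12 - 1*25) + (-24 + 6*(-5)) = 25*(-12 - 25) + (-24 - 30) = 25*(-37) - 54 = -925 - 54 = -979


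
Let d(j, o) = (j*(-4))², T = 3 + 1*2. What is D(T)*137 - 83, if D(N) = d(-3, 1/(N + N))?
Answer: 19645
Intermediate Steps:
T = 5 (T = 3 + 2 = 5)
d(j, o) = 16*j² (d(j, o) = (-4*j)² = 16*j²)
D(N) = 144 (D(N) = 16*(-3)² = 16*9 = 144)
D(T)*137 - 83 = 144*137 - 83 = 19728 - 83 = 19645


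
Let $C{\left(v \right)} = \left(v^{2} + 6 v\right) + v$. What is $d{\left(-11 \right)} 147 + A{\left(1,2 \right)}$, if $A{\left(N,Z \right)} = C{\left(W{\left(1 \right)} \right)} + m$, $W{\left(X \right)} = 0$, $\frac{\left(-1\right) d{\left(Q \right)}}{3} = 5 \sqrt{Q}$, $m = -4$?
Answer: $-4 - 2205 i \sqrt{11} \approx -4.0 - 7313.2 i$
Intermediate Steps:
$d{\left(Q \right)} = - 15 \sqrt{Q}$ ($d{\left(Q \right)} = - 3 \cdot 5 \sqrt{Q} = - 15 \sqrt{Q}$)
$C{\left(v \right)} = v^{2} + 7 v$
$A{\left(N,Z \right)} = -4$ ($A{\left(N,Z \right)} = 0 \left(7 + 0\right) - 4 = 0 \cdot 7 - 4 = 0 - 4 = -4$)
$d{\left(-11 \right)} 147 + A{\left(1,2 \right)} = - 15 \sqrt{-11} \cdot 147 - 4 = - 15 i \sqrt{11} \cdot 147 - 4 = - 2205 i \sqrt{11} - 4 = -4 - 2205 i \sqrt{11}$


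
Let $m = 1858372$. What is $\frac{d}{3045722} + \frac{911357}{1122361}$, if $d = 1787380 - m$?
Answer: $\frac{1348030706321}{1709199794821} \approx 0.78869$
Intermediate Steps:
$d = -70992$ ($d = 1787380 - 1858372 = -70992$)
$\frac{d}{3045722} + \frac{911357}{1122361} = - \frac{70992}{3045722} + \frac{911357}{1122361} = \left(-70992\right) \frac{1}{3045722} + 911357 \cdot \frac{1}{1122361} = - \frac{35496}{1522861} + \frac{911357}{1122361} = \frac{1348030706321}{1709199794821}$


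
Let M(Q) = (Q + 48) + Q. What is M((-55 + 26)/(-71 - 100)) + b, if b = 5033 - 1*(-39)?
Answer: 875578/171 ≈ 5120.3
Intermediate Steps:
M(Q) = 48 + 2*Q (M(Q) = (48 + Q) + Q = 48 + 2*Q)
b = 5072 (b = 5033 + 39 = 5072)
M((-55 + 26)/(-71 - 100)) + b = (48 + 2*((-55 + 26)/(-71 - 100))) + 5072 = (48 + 2*(-29/(-171))) + 5072 = (48 + 2*(-29*(-1/171))) + 5072 = (48 + 2*(29/171)) + 5072 = (48 + 58/171) + 5072 = 8266/171 + 5072 = 875578/171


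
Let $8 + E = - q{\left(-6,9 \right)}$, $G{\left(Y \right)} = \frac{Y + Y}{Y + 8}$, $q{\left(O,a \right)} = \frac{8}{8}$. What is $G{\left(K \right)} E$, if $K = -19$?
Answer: $- \frac{342}{11} \approx -31.091$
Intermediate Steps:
$q{\left(O,a \right)} = 1$ ($q{\left(O,a \right)} = 8 \cdot \frac{1}{8} = 1$)
$G{\left(Y \right)} = \frac{2 Y}{8 + Y}$
$E = -9$ ($E = -8 - 1 = -9$)
$G{\left(K \right)} E = 2 \left(-19\right) \frac{1}{8 - 19} \left(-9\right) = 2 \left(-19\right) \frac{1}{-11} \left(-9\right) = 2 \left(-19\right) \left(- \frac{1}{11}\right) \left(-9\right) = \frac{38}{11} \left(-9\right) = - \frac{342}{11}$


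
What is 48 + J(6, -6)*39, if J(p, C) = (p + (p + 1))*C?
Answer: -2994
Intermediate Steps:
J(p, C) = C*(1 + 2*p) (J(p, C) = (p + (1 + p))*C = (1 + 2*p)*C = C*(1 + 2*p))
48 + J(6, -6)*39 = 48 - 6*(1 + 2*6)*39 = 48 - 6*(1 + 12)*39 = 48 - 6*13*39 = 48 - 78*39 = 48 - 3042 = -2994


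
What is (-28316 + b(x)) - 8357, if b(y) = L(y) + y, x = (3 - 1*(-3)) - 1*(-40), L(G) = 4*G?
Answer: -36443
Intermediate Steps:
x = 46 (x = (3 + 3) + 40 = 6 + 40 = 46)
b(y) = 5*y (b(y) = 4*y + y = 5*y)
(-28316 + b(x)) - 8357 = (-28316 + 5*46) - 8357 = (-28316 + 230) - 8357 = -28086 - 8357 = -36443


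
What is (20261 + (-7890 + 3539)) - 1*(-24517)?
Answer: 40427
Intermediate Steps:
(20261 + (-7890 + 3539)) - 1*(-24517) = (20261 - 4351) + 24517 = 15910 + 24517 = 40427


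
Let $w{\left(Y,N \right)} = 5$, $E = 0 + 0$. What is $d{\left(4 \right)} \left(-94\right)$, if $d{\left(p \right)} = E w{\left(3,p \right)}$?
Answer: $0$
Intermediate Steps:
$E = 0$
$d{\left(p \right)} = 0$ ($d{\left(p \right)} = 0 \cdot 5 = 0$)
$d{\left(4 \right)} \left(-94\right) = 0 \left(-94\right) = 0$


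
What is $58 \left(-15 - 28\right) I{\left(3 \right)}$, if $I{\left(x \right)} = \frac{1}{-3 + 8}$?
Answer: $- \frac{2494}{5} \approx -498.8$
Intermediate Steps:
$I{\left(x \right)} = \frac{1}{5}$
$58 \left(-15 - 28\right) I{\left(3 \right)} = 58 \left(-15 - 28\right) \frac{1}{5} = 58 \left(-43\right) \frac{1}{5} = \left(-2494\right) \frac{1}{5} = - \frac{2494}{5}$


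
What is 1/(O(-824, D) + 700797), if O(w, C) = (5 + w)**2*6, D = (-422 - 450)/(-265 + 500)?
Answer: 1/4725363 ≈ 2.1162e-7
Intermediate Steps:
D = -872/235 ≈ -3.7106
O(w, C) = 6*(5 + w)**2
1/(O(-824, D) + 700797) = 1/(6*(5 - 824)**2 + 700797) = 1/(6*(-819)**2 + 700797) = 1/(6*670761 + 700797) = 1/(4024566 + 700797) = 1/4725363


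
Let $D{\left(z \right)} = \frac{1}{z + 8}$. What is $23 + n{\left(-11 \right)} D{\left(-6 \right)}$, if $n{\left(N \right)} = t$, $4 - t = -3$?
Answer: $\frac{53}{2} \approx 26.5$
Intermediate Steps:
$t = 7$ ($t = 4 - -3 = 4 + 3 = 7$)
$D{\left(z \right)} = \frac{1}{8 + z}$
$n{\left(N \right)} = 7$
$23 + n{\left(-11 \right)} D{\left(-6 \right)} = 23 + \frac{7}{8 - 6} = 23 + \frac{7}{2} = \frac{53}{2}$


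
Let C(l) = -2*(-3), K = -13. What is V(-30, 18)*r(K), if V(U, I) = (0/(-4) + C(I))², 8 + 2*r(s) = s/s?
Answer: -126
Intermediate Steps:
C(l) = 6
r(s) = -7/2 (r(s) = -4 + (s/s)/2 = -4 + (½)*1 = -4 + ½ = -7/2)
V(U, I) = 36 (V(U, I) = (0/(-4) + 6)² = (0*(-¼) + 6)² = (0 + 6)² = 6² = 36)
V(-30, 18)*r(K) = 36*(-7/2) = -126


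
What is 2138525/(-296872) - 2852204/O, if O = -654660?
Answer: -138316817653/48587555880 ≈ -2.8468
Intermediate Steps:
2138525/(-296872) - 2852204/O = 2138525/(-296872) - 2852204/(-654660) = 2138525*(-1/296872) - 2852204*(-1/654660) = -2138525/296872 + 713051/163665 = -138316817653/48587555880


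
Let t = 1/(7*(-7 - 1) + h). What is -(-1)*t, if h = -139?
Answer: -1/195 ≈ -0.0051282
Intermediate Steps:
t = -1/195 (t = 1/(7*(-7 - 1) - 139) = 1/(7*(-8) - 139) = 1/(-56 - 139) = 1/(-195) = -1/195 ≈ -0.0051282)
-(-1)*t = -(-1)*(-1)/195 = -1*1/195 = -1/195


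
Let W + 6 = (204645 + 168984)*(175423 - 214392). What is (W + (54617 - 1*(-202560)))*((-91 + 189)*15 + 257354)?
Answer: -3768397548795920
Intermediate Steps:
W = -14559948507 (W = -6 + (204645 + 168984)*(175423 - 214392) = -6 + 373629*(-38969) = -6 - 14559948501 = -14559948507)
(W + (54617 - 1*(-202560)))*((-91 + 189)*15 + 257354) = (-14559948507 + (54617 - 1*(-202560)))*((-91 + 189)*15 + 257354) = (-14559948507 + (54617 + 202560))*(98*15 + 257354) = (-14559948507 + 257177)*(1470 + 257354) = -14559691330*258824 = -3768397548795920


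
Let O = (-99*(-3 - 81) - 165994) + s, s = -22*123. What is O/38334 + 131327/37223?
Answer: -467842207/713453241 ≈ -0.65574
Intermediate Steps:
s = -2706
O = -160384 (O = (-99*(-3 - 81) - 165994) - 2706 = (-99*(-84) - 165994) - 2706 = (8316 - 165994) - 2706 = -157678 - 2706 = -160384)
O/38334 + 131327/37223 = -160384/38334 + 131327/37223 = -160384*1/38334 + 131327*(1/37223) = -80192/19167 + 131327/37223 = -467842207/713453241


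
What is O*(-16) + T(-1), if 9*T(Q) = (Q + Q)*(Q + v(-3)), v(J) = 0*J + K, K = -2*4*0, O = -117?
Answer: 16850/9 ≈ 1872.2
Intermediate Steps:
K = 0 (K = -8*0 = 0)
v(J) = 0 (v(J) = 0*J + 0 = 0 + 0 = 0)
T(Q) = 2*Q²/9 (T(Q) = ((Q + Q)*(Q + 0))/9 = ((2*Q)*Q)/9 = (2*Q²)/9 = 2*Q²/9)
O*(-16) + T(-1) = -117*(-16) + (2/9)*(-1)² = 1872 + (2/9)*1 = 1872 + 2/9 = 16850/9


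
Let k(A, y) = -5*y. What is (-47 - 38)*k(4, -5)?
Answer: -2125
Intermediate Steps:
(-47 - 38)*k(4, -5) = (-47 - 38)*(-5*(-5)) = -85*25 = -2125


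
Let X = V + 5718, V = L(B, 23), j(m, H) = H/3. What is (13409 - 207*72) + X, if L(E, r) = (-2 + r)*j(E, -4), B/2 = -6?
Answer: 4195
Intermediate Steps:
B = -12 (B = 2*(-6) = -12)
j(m, H) = H/3 (j(m, H) = H*(1/3) = H/3)
L(E, r) = 8/3 - 4*r/3 (L(E, r) = (-2 + r)*((1/3)*(-4)) = (-2 + r)*(-4/3) = 8/3 - 4*r/3)
V = -28 (V = 8/3 - 4/3*23 = 8/3 - 92/3 = -28)
X = 5690 (X = -28 + 5718 = 5690)
(13409 - 207*72) + X = (13409 - 207*72) + 5690 = (13409 - 14904) + 5690 = -1495 + 5690 = 4195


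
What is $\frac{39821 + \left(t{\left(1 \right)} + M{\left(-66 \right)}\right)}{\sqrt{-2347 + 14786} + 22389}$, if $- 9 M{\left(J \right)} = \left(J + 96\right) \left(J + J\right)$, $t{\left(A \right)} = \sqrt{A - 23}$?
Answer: $\frac{40261 + i \sqrt{22}}{22389 + \sqrt{12439}} \approx 1.7893 + 0.00020846 i$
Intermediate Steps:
$t{\left(A \right)} = \sqrt{-23 + A}$
$M{\left(J \right)} = - \frac{2 J \left(96 + J\right)}{9}$ ($M{\left(J \right)} = - \frac{\left(J + 96\right) \left(J + J\right)}{9} = - \frac{\left(96 + J\right) 2 J}{9} = - \frac{2 J \left(96 + J\right)}{9}$)
$\frac{39821 + \left(t{\left(1 \right)} + M{\left(-66 \right)}\right)}{\sqrt{-2347 + 14786} + 22389} = \frac{39821 - \left(- \sqrt{-23 + 1} - \frac{44 \left(96 - 66\right)}{3}\right)}{\sqrt{-2347 + 14786} + 22389} = \frac{39821 + \left(\sqrt{-22} - \left(- \frac{44}{3}\right) 30\right)}{\sqrt{12439} + 22389} = \frac{39821 + \left(i \sqrt{22} + 440\right)}{22389 + \sqrt{12439}} = \frac{39821 + \left(440 + i \sqrt{22}\right)}{22389 + \sqrt{12439}} = \frac{40261 + i \sqrt{22}}{22389 + \sqrt{12439}}$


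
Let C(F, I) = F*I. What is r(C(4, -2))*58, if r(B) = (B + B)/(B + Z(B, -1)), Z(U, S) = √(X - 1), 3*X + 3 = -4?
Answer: 11136/101 + 464*I*√30/101 ≈ 110.26 + 25.163*I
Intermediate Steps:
X = -7/3 (X = -1 + (⅓)*(-4) = -1 - 4/3 = -7/3 ≈ -2.3333)
Z(U, S) = I*√30/3 (Z(U, S) = √(-7/3 - 1) = √(-10/3) = I*√30/3)
r(B) = 2*B/(B + I*√30/3) (r(B) = (B + B)/(B + I*√30/3) = (2*B)/(B + I*√30/3) = 2*B/(B + I*√30/3))
r(C(4, -2))*58 = (6*(4*(-2))/(3*(4*(-2)) + I*√30))*58 = (6*(-8)/(3*(-8) + I*√30))*58 = (6*(-8)/(-24 + I*√30))*58 = -48/(-24 + I*√30)*58 = -2784/(-24 + I*√30)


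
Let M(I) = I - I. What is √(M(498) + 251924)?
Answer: 2*√62981 ≈ 501.92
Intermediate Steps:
M(I) = 0
√(M(498) + 251924) = √(0 + 251924) = √251924 = 2*√62981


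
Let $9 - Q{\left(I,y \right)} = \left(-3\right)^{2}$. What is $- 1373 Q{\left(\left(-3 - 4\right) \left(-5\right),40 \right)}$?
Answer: $0$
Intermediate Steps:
$Q{\left(I,y \right)} = 0$ ($Q{\left(I,y \right)} = 9 - \left(-3\right)^{2} = 9 - 9 = 0$)
$- 1373 Q{\left(\left(-3 - 4\right) \left(-5\right),40 \right)} = \left(-1373\right) 0 = 0$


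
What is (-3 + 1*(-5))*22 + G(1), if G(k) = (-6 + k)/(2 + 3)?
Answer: -177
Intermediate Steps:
G(k) = -6/5 + k/5 (G(k) = (-6 + k)/5 = (-6 + k)*(1/5) = -6/5 + k/5)
(-3 + 1*(-5))*22 + G(1) = (-3 + 1*(-5))*22 + (-6/5 + (1/5)*1) = (-3 - 5)*22 + (-6/5 + 1/5) = -8*22 - 1 = -176 - 1 = -177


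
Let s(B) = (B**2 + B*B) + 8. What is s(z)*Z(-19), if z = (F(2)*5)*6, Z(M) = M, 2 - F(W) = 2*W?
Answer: -136952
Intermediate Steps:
F(W) = 2 - 2*W
z = -60 (z = ((2 - 2*2)*5)*6 = ((2 - 4)*5)*6 = -2*5*6 = -10*6 = -60)
s(B) = 8 + 2*B**2 (s(B) = (B**2 + B**2) + 8 = 2*B**2 + 8 = 8 + 2*B**2)
s(z)*Z(-19) = (8 + 2*(-60)**2)*(-19) = (8 + 2*3600)*(-19) = (8 + 7200)*(-19) = 7208*(-19) = -136952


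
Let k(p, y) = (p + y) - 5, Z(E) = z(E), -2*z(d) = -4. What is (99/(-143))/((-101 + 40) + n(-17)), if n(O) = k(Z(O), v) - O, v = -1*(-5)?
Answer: 3/182 ≈ 0.016484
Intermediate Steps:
z(d) = 2 (z(d) = -½*(-4) = 2)
Z(E) = 2
v = 5
k(p, y) = -5 + p + y
n(O) = 2 - O (n(O) = (-5 + 2 + 5) - O = 2 - O)
(99/(-143))/((-101 + 40) + n(-17)) = (99/(-143))/((-101 + 40) + (2 - 1*(-17))) = (99*(-1/143))/(-61 + (2 + 17)) = -9/(13*(-61 + 19)) = -9/13/(-42) = -9/13*(-1/42) = 3/182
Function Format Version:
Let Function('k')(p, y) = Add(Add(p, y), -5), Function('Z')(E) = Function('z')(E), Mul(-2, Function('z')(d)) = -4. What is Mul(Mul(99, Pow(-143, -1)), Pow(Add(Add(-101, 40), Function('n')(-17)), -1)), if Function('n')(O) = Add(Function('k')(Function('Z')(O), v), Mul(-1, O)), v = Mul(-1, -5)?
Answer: Rational(3, 182) ≈ 0.016484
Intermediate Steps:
Function('z')(d) = 2 (Function('z')(d) = Mul(Rational(-1, 2), -4) = 2)
Function('Z')(E) = 2
v = 5
Function('k')(p, y) = Add(-5, p, y)
Function('n')(O) = Add(2, Mul(-1, O)) (Function('n')(O) = Add(Add(-5, 2, 5), Mul(-1, O)) = Add(2, Mul(-1, O)))
Mul(Mul(99, Pow(-143, -1)), Pow(Add(Add(-101, 40), Function('n')(-17)), -1)) = Mul(Mul(99, Pow(-143, -1)), Pow(Add(Add(-101, 40), Add(2, Mul(-1, -17))), -1)) = Mul(Mul(99, Rational(-1, 143)), Pow(Add(-61, Add(2, 17)), -1)) = Mul(Rational(-9, 13), Pow(Add(-61, 19), -1)) = Mul(Rational(-9, 13), Pow(-42, -1)) = Mul(Rational(-9, 13), Rational(-1, 42)) = Rational(3, 182)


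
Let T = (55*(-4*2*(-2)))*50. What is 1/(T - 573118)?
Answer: -1/529118 ≈ -1.8899e-6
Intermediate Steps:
T = 44000 (T = (55*(-8*(-2)))*50 = (55*16)*50 = 880*50 = 44000)
1/(T - 573118) = 1/(44000 - 573118) = 1/(-529118) = -1/529118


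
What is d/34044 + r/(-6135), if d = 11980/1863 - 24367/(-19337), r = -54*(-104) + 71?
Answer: -2324334657957011/2508048013723380 ≈ -0.92675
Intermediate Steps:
r = 5687 (r = 5616 + 71 = 5687)
d = 277052981/36024831 (d = 11980*(1/1863) - 24367*(-1/19337) = 11980/1863 + 24367/19337 = 277052981/36024831 ≈ 7.6906)
d/34044 + r/(-6135) = (277052981/36024831)/34044 + 5687/(-6135) = (277052981/36024831)*(1/34044) + 5687*(-1/6135) = 277052981/1226429346564 - 5687/6135 = -2324334657957011/2508048013723380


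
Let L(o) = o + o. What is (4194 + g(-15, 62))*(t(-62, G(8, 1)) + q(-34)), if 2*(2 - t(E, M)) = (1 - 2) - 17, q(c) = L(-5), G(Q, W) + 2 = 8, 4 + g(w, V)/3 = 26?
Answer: 4260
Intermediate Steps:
g(w, V) = 66 (g(w, V) = -12 + 3*26 = -12 + 78 = 66)
L(o) = 2*o
G(Q, W) = 6 (G(Q, W) = -2 + 8 = 6)
q(c) = -10 (q(c) = 2*(-5) = -10)
t(E, M) = 11 (t(E, M) = 2 - ((1 - 2) - 17)/2 = 2 - (-1 - 17)/2 = 2 - 1/2*(-18) = 2 + 9 = 11)
(4194 + g(-15, 62))*(t(-62, G(8, 1)) + q(-34)) = (4194 + 66)*(11 - 10) = 4260*1 = 4260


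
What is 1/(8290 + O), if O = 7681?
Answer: 1/15971 ≈ 6.2614e-5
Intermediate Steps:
1/(8290 + O) = 1/(8290 + 7681) = 1/15971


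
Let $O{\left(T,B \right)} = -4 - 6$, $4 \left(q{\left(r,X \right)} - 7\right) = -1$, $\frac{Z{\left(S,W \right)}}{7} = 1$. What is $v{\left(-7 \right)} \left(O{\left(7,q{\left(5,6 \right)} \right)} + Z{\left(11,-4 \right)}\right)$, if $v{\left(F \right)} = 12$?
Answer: $-36$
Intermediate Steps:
$Z{\left(S,W \right)} = 7$ ($Z{\left(S,W \right)} = 7 \cdot 1 = 7$)
$q{\left(r,X \right)} = \frac{27}{4}$ ($q{\left(r,X \right)} = 7 + \frac{1}{4} \left(-1\right) = 7 - \frac{1}{4} = \frac{27}{4}$)
$O{\left(T,B \right)} = -10$ ($O{\left(T,B \right)} = -4 - 6 = -10$)
$v{\left(-7 \right)} \left(O{\left(7,q{\left(5,6 \right)} \right)} + Z{\left(11,-4 \right)}\right) = 12 \left(-10 + 7\right) = 12 \left(-3\right) = -36$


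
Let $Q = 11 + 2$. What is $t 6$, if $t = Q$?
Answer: $78$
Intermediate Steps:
$Q = 13$
$t = 13$
$t 6 = 13 \cdot 6 = 78$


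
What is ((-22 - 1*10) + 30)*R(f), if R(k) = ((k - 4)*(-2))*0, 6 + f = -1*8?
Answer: 0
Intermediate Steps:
f = -14 (f = -6 - 1*8 = -6 - 8 = -14)
R(k) = 0 (R(k) = ((-4 + k)*(-2))*0 = (8 - 2*k)*0 = 0)
((-22 - 1*10) + 30)*R(f) = ((-22 - 1*10) + 30)*0 = ((-22 - 10) + 30)*0 = (-32 + 30)*0 = -2*0 = 0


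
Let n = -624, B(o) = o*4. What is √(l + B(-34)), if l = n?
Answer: 2*I*√190 ≈ 27.568*I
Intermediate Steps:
B(o) = 4*o
l = -624
√(l + B(-34)) = √(-624 + 4*(-34)) = √(-624 - 136) = √(-760) = 2*I*√190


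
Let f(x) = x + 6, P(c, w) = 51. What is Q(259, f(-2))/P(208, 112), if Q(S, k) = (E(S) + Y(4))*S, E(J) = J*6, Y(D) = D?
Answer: 403522/51 ≈ 7912.2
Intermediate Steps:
f(x) = 6 + x
E(J) = 6*J
Q(S, k) = S*(4 + 6*S) (Q(S, k) = (6*S + 4)*S = (4 + 6*S)*S = S*(4 + 6*S))
Q(259, f(-2))/P(208, 112) = (2*259*(2 + 3*259))/51 = (2*259*(2 + 777))*(1/51) = (2*259*779)*(1/51) = 403522*(1/51) = 403522/51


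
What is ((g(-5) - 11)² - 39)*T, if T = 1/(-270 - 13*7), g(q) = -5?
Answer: -217/361 ≈ -0.60111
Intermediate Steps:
T = -1/361 (T = 1/(-270 - 91) = 1/(-361) = -1/361 ≈ -0.0027701)
((g(-5) - 11)² - 39)*T = ((-5 - 11)² - 39)*(-1/361) = ((-16)² - 39)*(-1/361) = (256 - 39)*(-1/361) = 217*(-1/361) = -217/361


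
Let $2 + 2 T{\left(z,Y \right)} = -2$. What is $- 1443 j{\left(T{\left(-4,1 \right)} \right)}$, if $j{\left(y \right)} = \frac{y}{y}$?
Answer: $-1443$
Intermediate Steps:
$T{\left(z,Y \right)} = -2$ ($T{\left(z,Y \right)} = -1 + \frac{1}{2} \left(-2\right) = -1 - 1 = -2$)
$j{\left(y \right)} = 1$
$- 1443 j{\left(T{\left(-4,1 \right)} \right)} = \left(-1443\right) 1 = -1443$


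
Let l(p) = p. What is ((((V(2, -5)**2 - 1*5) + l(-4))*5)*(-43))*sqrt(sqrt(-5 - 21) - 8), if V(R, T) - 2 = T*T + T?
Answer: -102125*sqrt(-8 + I*sqrt(26)) ≈ -88054.0 - 3.0198e+5*I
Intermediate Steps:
V(R, T) = 2 + T + T**2 (V(R, T) = 2 + (T*T + T) = 2 + (T**2 + T) = 2 + (T + T**2) = 2 + T + T**2)
((((V(2, -5)**2 - 1*5) + l(-4))*5)*(-43))*sqrt(sqrt(-5 - 21) - 8) = (((((2 - 5 + (-5)**2)**2 - 1*5) - 4)*5)*(-43))*sqrt(sqrt(-5 - 21) - 8) = (((((2 - 5 + 25)**2 - 5) - 4)*5)*(-43))*sqrt(sqrt(-26) - 8) = ((((22**2 - 5) - 4)*5)*(-43))*sqrt(I*sqrt(26) - 8) = ((((484 - 5) - 4)*5)*(-43))*sqrt(-8 + I*sqrt(26)) = (((479 - 4)*5)*(-43))*sqrt(-8 + I*sqrt(26)) = ((475*5)*(-43))*sqrt(-8 + I*sqrt(26)) = (2375*(-43))*sqrt(-8 + I*sqrt(26)) = -102125*sqrt(-8 + I*sqrt(26))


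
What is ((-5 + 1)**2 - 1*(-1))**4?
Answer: 83521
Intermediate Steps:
((-5 + 1)**2 - 1*(-1))**4 = ((-4)**2 + 1)**4 = (16 + 1)**4 = 17**4 = 83521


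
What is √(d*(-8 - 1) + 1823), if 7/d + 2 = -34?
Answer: 3*√811/2 ≈ 42.717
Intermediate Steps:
d = -7/36 (d = 7/(-2 - 34) = 7/(-36) = 7*(-1/36) = -7/36 ≈ -0.19444)
√(d*(-8 - 1) + 1823) = √(-7*(-8 - 1)/36 + 1823) = √(-7/36*(-9) + 1823) = √(7/4 + 1823) = √(7299/4) = 3*√811/2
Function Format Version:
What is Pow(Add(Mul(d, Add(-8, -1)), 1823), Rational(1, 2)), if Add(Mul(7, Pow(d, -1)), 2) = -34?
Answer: Mul(Rational(3, 2), Pow(811, Rational(1, 2))) ≈ 42.717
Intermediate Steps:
d = Rational(-7, 36) (d = Mul(7, Pow(Add(-2, -34), -1)) = Mul(7, Pow(-36, -1)) = Mul(7, Rational(-1, 36)) = Rational(-7, 36) ≈ -0.19444)
Pow(Add(Mul(d, Add(-8, -1)), 1823), Rational(1, 2)) = Pow(Add(Mul(Rational(-7, 36), Add(-8, -1)), 1823), Rational(1, 2)) = Pow(Add(Mul(Rational(-7, 36), -9), 1823), Rational(1, 2)) = Pow(Add(Rational(7, 4), 1823), Rational(1, 2)) = Pow(Rational(7299, 4), Rational(1, 2)) = Mul(Rational(3, 2), Pow(811, Rational(1, 2)))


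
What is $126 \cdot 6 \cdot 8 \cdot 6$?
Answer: $36288$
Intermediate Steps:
$126 \cdot 6 \cdot 8 \cdot 6 = 756 \cdot 48 = 36288$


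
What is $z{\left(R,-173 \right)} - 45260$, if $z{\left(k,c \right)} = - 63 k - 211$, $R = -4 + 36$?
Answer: $-47487$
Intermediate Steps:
$R = 32$
$z{\left(k,c \right)} = -211 - 63 k$
$z{\left(R,-173 \right)} - 45260 = \left(-211 - 2016\right) - 45260 = -2227 - 45260 = -47487$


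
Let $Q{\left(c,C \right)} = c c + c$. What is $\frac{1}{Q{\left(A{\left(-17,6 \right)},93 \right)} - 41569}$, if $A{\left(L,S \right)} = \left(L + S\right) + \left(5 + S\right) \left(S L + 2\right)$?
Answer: $\frac{1}{1191641} \approx 8.3918 \cdot 10^{-7}$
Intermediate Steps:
$A{\left(L,S \right)} = L + S + \left(2 + L S\right) \left(5 + S\right)$ ($A{\left(L,S \right)} = \left(L + S\right) + \left(5 + S\right) \left(L S + 2\right) = \left(L + S\right) + \left(5 + S\right) \left(2 + L S\right) = \left(L + S\right) + \left(2 + L S\right) \left(5 + S\right) = L + S + \left(2 + L S\right) \left(5 + S\right)$)
$Q{\left(c,C \right)} = c + c^{2}$ ($Q{\left(c,C \right)} = c^{2} + c = c + c^{2}$)
$\frac{1}{Q{\left(A{\left(-17,6 \right)},93 \right)} - 41569} = \frac{1}{\left(10 - 17 + 3 \cdot 6 - 17 \cdot 6^{2} + 5 \left(-17\right) 6\right) \left(1 + \left(10 - 17 + 3 \cdot 6 - 17 \cdot 6^{2} + 5 \left(-17\right) 6\right)\right) - 41569} = \frac{1}{\left(10 - 17 + 18 - 612 - 510\right) \left(1 - 1111\right) - 41569} = \frac{1}{- 1111 \left(1 - 1111\right) - 41569} = \frac{1}{\left(-1111\right) \left(-1110\right) - 41569} = \frac{1}{1233210 - 41569} = \frac{1}{1191641}$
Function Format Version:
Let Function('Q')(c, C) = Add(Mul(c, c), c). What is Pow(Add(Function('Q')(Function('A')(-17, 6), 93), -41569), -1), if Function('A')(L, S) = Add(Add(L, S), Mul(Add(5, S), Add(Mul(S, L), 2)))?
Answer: Rational(1, 1191641) ≈ 8.3918e-7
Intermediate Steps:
Function('A')(L, S) = Add(L, S, Mul(Add(2, Mul(L, S)), Add(5, S))) (Function('A')(L, S) = Add(Add(L, S), Mul(Add(5, S), Add(Mul(L, S), 2))) = Add(Add(L, S), Mul(Add(5, S), Add(2, Mul(L, S)))) = Add(Add(L, S), Mul(Add(2, Mul(L, S)), Add(5, S))) = Add(L, S, Mul(Add(2, Mul(L, S)), Add(5, S))))
Function('Q')(c, C) = Add(c, Pow(c, 2)) (Function('Q')(c, C) = Add(Pow(c, 2), c) = Add(c, Pow(c, 2)))
Pow(Add(Function('Q')(Function('A')(-17, 6), 93), -41569), -1) = Pow(Add(Mul(Add(10, -17, Mul(3, 6), Mul(-17, Pow(6, 2)), Mul(5, -17, 6)), Add(1, Add(10, -17, Mul(3, 6), Mul(-17, Pow(6, 2)), Mul(5, -17, 6)))), -41569), -1) = Pow(Add(Mul(Add(10, -17, 18, Mul(-17, 36), -510), Add(1, Add(10, -17, 18, Mul(-17, 36), -510))), -41569), -1) = Pow(Add(Mul(Add(10, -17, 18, -612, -510), Add(1, Add(10, -17, 18, -612, -510))), -41569), -1) = Pow(Add(Mul(-1111, Add(1, -1111)), -41569), -1) = Pow(Add(Mul(-1111, -1110), -41569), -1) = Pow(Add(1233210, -41569), -1) = Pow(1191641, -1) = Rational(1, 1191641)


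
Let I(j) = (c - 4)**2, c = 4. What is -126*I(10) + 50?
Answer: 50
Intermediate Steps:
I(j) = 0 (I(j) = (4 - 4)**2 = 0**2 = 0)
-126*I(10) + 50 = -126*0 + 50 = 0 + 50 = 50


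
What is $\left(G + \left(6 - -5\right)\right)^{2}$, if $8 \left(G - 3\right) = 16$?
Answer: $256$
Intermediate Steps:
$G = 5$ ($G = 3 + \frac{1}{8} \cdot 16 = 3 + 2 = 5$)
$\left(G + \left(6 - -5\right)\right)^{2} = \left(5 + \left(6 - -5\right)\right)^{2} = \left(5 + \left(6 + 5\right)\right)^{2} = \left(5 + 11\right)^{2} = 16^{2} = 256$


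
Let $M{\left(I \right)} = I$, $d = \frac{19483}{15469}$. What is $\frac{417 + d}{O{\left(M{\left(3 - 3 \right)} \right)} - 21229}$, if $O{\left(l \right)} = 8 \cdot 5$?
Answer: $- \frac{6470056}{327772641} \approx -0.019739$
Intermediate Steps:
$d = \frac{19483}{15469}$ ($d = 19483 \cdot \frac{1}{15469} = \frac{19483}{15469} \approx 1.2595$)
$O{\left(l \right)} = 40$
$\frac{417 + d}{O{\left(M{\left(3 - 3 \right)} \right)} - 21229} = \frac{417 + \frac{19483}{15469}}{40 - 21229} = \frac{6470056}{15469 \left(-21189\right)} = \frac{6470056}{15469} \left(- \frac{1}{21189}\right) = - \frac{6470056}{327772641}$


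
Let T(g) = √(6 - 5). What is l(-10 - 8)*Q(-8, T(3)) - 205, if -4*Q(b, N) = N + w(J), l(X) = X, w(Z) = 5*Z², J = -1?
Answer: -178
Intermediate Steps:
T(g) = 1 (T(g) = √1 = 1)
Q(b, N) = -5/4 - N/4 (Q(b, N) = -(N + 5*(-1)²)/4 = -(N + 5*1)/4 = -(N + 5)/4 = -(5 + N)/4 = -5/4 - N/4)
l(-10 - 8)*Q(-8, T(3)) - 205 = (-10 - 8)*(-5/4 - ¼*1) - 205 = -18*(-5/4 - ¼) - 205 = -18*(-3/2) - 205 = 27 - 205 = -178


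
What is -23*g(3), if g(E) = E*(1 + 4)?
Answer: -345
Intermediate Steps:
g(E) = 5*E (g(E) = E*5 = 5*E)
-23*g(3) = -115*3 = -23*15 = -345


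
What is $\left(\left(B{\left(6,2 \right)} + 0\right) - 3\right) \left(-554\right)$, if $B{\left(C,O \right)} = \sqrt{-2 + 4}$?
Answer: $1662 - 554 \sqrt{2} \approx 878.53$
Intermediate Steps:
$B{\left(C,O \right)} = \sqrt{2}$
$\left(\left(B{\left(6,2 \right)} + 0\right) - 3\right) \left(-554\right) = \left(\left(\sqrt{2} + 0\right) - 3\right) \left(-554\right) = \left(\sqrt{2} - 3\right) \left(-554\right) = \left(-3 + \sqrt{2}\right) \left(-554\right) = 1662 - 554 \sqrt{2}$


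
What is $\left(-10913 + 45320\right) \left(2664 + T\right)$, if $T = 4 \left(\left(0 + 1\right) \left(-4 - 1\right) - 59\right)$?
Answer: $82852056$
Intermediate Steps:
$T = -256$ ($T = 4 \left(1 \left(-4 - 1\right) - 59\right) = 4 \left(1 \left(-5\right) - 59\right) = 4 \left(-5 - 59\right) = 4 \left(-64\right) = -256$)
$\left(-10913 + 45320\right) \left(2664 + T\right) = \left(-10913 + 45320\right) \left(2664 - 256\right) = 34407 \cdot 2408 = 82852056$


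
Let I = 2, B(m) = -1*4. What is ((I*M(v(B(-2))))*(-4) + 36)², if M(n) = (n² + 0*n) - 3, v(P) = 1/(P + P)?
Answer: 229441/64 ≈ 3585.0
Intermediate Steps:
B(m) = -4
v(P) = 1/(2*P)
M(n) = -3 + n² (M(n) = (n² + 0) - 3 = n² - 3 = -3 + n²)
((I*M(v(B(-2))))*(-4) + 36)² = ((2*(-3 + ((½)/(-4))²))*(-4) + 36)² = ((2*(-3 + ((½)*(-¼))²))*(-4) + 36)² = ((2*(-3 + (-⅛)²))*(-4) + 36)² = ((2*(-3 + 1/64))*(-4) + 36)² = ((2*(-191/64))*(-4) + 36)² = (-191/32*(-4) + 36)² = (191/8 + 36)² = (479/8)² = 229441/64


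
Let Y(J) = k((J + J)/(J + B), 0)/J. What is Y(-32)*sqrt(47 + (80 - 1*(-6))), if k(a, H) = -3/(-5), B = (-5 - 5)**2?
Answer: -3*sqrt(133)/160 ≈ -0.21624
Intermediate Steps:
B = 100 (B = (-10)**2 = 100)
k(a, H) = 3/5 (k(a, H) = -3*(-1/5) = 3/5)
Y(J) = 3/(5*J)
Y(-32)*sqrt(47 + (80 - 1*(-6))) = ((3/5)/(-32))*sqrt(47 + (80 - 1*(-6))) = ((3/5)*(-1/32))*sqrt(47 + (80 + 6)) = -3*sqrt(47 + 86)/160 = -3*sqrt(133)/160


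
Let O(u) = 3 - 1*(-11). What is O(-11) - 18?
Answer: -4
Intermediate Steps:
O(u) = 14 (O(u) = 3 + 11 = 14)
O(-11) - 18 = 14 - 18 = -4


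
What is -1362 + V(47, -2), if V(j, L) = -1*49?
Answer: -1411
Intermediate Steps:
V(j, L) = -49
-1362 + V(47, -2) = -1362 - 49 = -1411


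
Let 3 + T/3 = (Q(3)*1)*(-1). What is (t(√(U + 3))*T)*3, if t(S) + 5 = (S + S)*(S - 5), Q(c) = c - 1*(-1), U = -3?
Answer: 315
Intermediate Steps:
Q(c) = 1 + c (Q(c) = c + 1 = 1 + c)
T = -21 (T = -9 + 3*(((1 + 3)*1)*(-1)) = -9 + 3*((4*1)*(-1)) = -9 + 3*(4*(-1)) = -9 + 3*(-4) = -9 - 12 = -21)
t(S) = -5 + 2*S*(-5 + S) (t(S) = -5 + (S + S)*(S - 5) = -5 + (2*S)*(-5 + S) = -5 + 2*S*(-5 + S))
(t(√(U + 3))*T)*3 = ((-5 - 10*√(-3 + 3) + 2*(√(-3 + 3))²)*(-21))*3 = ((-5 - 10*√0 + 2*(√0)²)*(-21))*3 = ((-5 - 10*0 + 2*0²)*(-21))*3 = ((-5 + 0 + 2*0)*(-21))*3 = ((-5 + 0 + 0)*(-21))*3 = -5*(-21)*3 = 105*3 = 315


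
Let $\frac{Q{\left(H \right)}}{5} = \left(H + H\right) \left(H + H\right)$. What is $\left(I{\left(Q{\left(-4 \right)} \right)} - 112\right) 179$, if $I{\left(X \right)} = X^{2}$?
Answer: $18309552$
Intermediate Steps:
$Q{\left(H \right)} = 20 H^{2}$ ($Q{\left(H \right)} = 5 \left(H + H\right) \left(H + H\right) = 5 \cdot 2 H 2 H = 5 \cdot 4 H^{2} = 20 H^{2}$)
$\left(I{\left(Q{\left(-4 \right)} \right)} - 112\right) 179 = \left(\left(20 \left(-4\right)^{2}\right)^{2} - 112\right) 179 = \left(\left(20 \cdot 16\right)^{2} - 112\right) 179 = \left(320^{2} - 112\right) 179 = \left(102400 - 112\right) 179 = 102288 \cdot 179 = 18309552$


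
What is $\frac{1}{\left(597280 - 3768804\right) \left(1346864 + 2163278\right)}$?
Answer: $- \frac{1}{11132499596408} \approx -8.9827 \cdot 10^{-14}$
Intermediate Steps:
$\frac{1}{\left(597280 - 3768804\right) \left(1346864 + 2163278\right)} = \frac{1}{\left(-3171524\right) 3510142} = \frac{1}{-11132499596408} = - \frac{1}{11132499596408}$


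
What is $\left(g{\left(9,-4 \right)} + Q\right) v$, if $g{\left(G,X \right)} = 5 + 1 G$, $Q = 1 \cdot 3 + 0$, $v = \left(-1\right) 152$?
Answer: $-2584$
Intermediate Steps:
$v = -152$
$Q = 3$ ($Q = 3 + 0 = 3$)
$g{\left(G,X \right)} = 5 + G$
$\left(g{\left(9,-4 \right)} + Q\right) v = \left(\left(5 + 9\right) + 3\right) \left(-152\right) = \left(14 + 3\right) \left(-152\right) = 17 \left(-152\right) = -2584$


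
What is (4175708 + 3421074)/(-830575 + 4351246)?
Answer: 7596782/3520671 ≈ 2.1578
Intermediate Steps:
(4175708 + 3421074)/(-830575 + 4351246) = 7596782/3520671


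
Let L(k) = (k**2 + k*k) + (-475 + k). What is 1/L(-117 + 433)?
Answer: 1/199553 ≈ 5.0112e-6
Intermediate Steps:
L(k) = -475 + k + 2*k**2 (L(k) = (k**2 + k**2) + (-475 + k) = 2*k**2 + (-475 + k) = -475 + k + 2*k**2)
1/L(-117 + 433) = 1/(-475 + (-117 + 433) + 2*(-117 + 433)**2) = 1/(-475 + 316 + 2*316**2) = 1/(-475 + 316 + 2*99856) = 1/(-475 + 316 + 199712) = 1/199553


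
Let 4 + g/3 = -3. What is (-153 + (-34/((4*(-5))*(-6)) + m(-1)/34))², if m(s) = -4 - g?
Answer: 84033889/3600 ≈ 23343.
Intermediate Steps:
g = -21 (g = -12 + 3*(-3) = -12 - 9 = -21)
m(s) = 17 (m(s) = -4 - 1*(-21) = -4 + 21 = 17)
(-153 + (-34/((4*(-5))*(-6)) + m(-1)/34))² = (-153 + (-34/((4*(-5))*(-6)) + 17/34))² = (-153 + (-34/((-20*(-6))) + 17*(1/34)))² = (-153 + (-34/120 + ½))² = (-153 + (-34*1/120 + ½))² = (-153 + (-17/60 + ½))² = (-153 + 13/60)² = (-9167/60)² = 84033889/3600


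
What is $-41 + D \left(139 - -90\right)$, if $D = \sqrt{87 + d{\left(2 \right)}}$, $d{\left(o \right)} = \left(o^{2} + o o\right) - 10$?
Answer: $-41 + 229 \sqrt{85} \approx 2070.3$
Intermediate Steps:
$d{\left(o \right)} = -10 + 2 o^{2}$ ($d{\left(o \right)} = \left(o^{2} + o^{2}\right) - 10 = 2 o^{2} - 10 = -10 + 2 o^{2}$)
$D = \sqrt{85}$ ($D = \sqrt{87 - \left(10 - 2 \cdot 2^{2}\right)} = \sqrt{87 + \left(-10 + 2 \cdot 4\right)} = \sqrt{87 + \left(-10 + 8\right)} = \sqrt{87 - 2} = \sqrt{85} \approx 9.2195$)
$-41 + D \left(139 - -90\right) = -41 + \sqrt{85} \left(139 - -90\right) = -41 + \sqrt{85} \left(139 + 90\right) = -41 + \sqrt{85} \cdot 229 = -41 + 229 \sqrt{85}$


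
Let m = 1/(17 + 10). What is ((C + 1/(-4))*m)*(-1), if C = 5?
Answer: -19/108 ≈ -0.17593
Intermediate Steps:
m = 1/27 ≈ 0.037037
((C + 1/(-4))*m)*(-1) = ((5 + 1/(-4))*(1/27))*(-1) = ((5 - 1/4)*(1/27))*(-1) = ((19/4)*(1/27))*(-1) = (19/108)*(-1) = -19/108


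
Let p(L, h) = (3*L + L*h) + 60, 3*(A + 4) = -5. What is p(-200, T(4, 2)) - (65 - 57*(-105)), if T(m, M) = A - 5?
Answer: -13370/3 ≈ -4456.7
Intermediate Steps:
A = -17/3 (A = -4 + (⅓)*(-5) = -4 - 5/3 = -17/3 ≈ -5.6667)
T(m, M) = -32/3 (T(m, M) = -17/3 - 5 = -32/3)
p(L, h) = 60 + 3*L + L*h
p(-200, T(4, 2)) - (65 - 57*(-105)) = (60 + 3*(-200) - 200*(-32/3)) - (65 - 57*(-105)) = (60 - 600 + 6400/3) - (65 + 5985) = 4780/3 - 1*6050 = 4780/3 - 6050 = -13370/3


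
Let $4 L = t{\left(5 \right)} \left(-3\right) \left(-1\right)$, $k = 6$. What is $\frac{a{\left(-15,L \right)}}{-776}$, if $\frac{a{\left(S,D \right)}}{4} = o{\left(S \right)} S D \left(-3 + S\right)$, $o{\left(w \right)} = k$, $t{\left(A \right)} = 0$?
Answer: $0$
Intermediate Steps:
$o{\left(w \right)} = 6$
$L = 0$ ($L = \frac{0 \left(-3\right) \left(-1\right)}{4} = \frac{0 \left(-1\right)}{4} = \frac{1}{4} \cdot 0 = 0$)
$a{\left(S,D \right)} = 24 D S \left(-3 + S\right)$ ($a{\left(S,D \right)} = 4 \cdot 6 S D \left(-3 + S\right) = 4 \cdot 6 D S \left(-3 + S\right) = 24 D S \left(-3 + S\right)$)
$\frac{a{\left(-15,L \right)}}{-776} = \frac{24 \cdot 0 \left(-15\right) \left(-3 - 15\right)}{-776} = 24 \cdot 0 \left(-15\right) \left(-18\right) \left(- \frac{1}{776}\right) = 0 \left(- \frac{1}{776}\right) = 0$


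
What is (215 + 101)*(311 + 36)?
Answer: 109652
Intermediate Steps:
(215 + 101)*(311 + 36) = 316*347 = 109652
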